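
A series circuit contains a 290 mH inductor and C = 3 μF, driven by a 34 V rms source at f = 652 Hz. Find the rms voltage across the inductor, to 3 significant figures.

ω = 2πf = 4097 rad/s
X_L = ωL = 1190 Ω
X_C = 1/(ωC) = 81.4 Ω
Net reactance X = X_L − X_C = 1110 Ω
Z = j1110 Ω
|Z| = √(0² + 1110²) = 1110 Ω
I = V/|Z| = 30.7 mA
V_L = I·|Z_L| = 0.0307 × 1190 = 36.5 V

36.5 V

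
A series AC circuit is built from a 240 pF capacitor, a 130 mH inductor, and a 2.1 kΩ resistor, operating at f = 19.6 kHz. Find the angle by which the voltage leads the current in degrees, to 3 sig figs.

ω = 2πf = 123200 rad/s
X_L = ωL = 16000 Ω
X_C = 1/(ωC) = 33800 Ω
Net reactance X = X_L − X_C = -17800 Ω
Z = 2100 − j17800 Ω
|Z| = √(2100² + 17800²) = 17900 Ω
∠Z = arctan(-17800/2100) = -83.3°

-83.3°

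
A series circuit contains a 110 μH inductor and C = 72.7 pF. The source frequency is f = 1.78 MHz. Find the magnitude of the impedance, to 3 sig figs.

0.359 Ω

ω = 2πf = 1.118e+07 rad/s
X_L = ωL = 1230 Ω
X_C = 1/(ωC) = 1230 Ω
Net reactance X = X_L − X_C = 0.359 Ω
Z = j0.359 Ω
|Z| = √(0² + 0.359²) = 0.359 Ω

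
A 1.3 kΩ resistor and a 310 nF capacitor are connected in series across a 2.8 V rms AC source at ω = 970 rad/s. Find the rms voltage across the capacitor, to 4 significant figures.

X_C = 1/(ωC) = 3326 Ω
Z = 1300 − j3326 Ω
|Z| = √(1300² + 3326²) = 3571 Ω
I = V/|Z| = 784.2 μA
V_C = I·|Z_C| = 0.0007842 × 3326 = 2.608 V

2.608 V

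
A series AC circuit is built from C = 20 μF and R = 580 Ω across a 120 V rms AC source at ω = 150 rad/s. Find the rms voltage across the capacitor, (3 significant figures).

59.8 V

X_C = 1/(ωC) = 333 Ω
Z = 580 − j333 Ω
|Z| = √(580² + 333²) = 669 Ω
I = V/|Z| = 179 mA
V_C = I·|Z_C| = 0.179 × 333 = 59.8 V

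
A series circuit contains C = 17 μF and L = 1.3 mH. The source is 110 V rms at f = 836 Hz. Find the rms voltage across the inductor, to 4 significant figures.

171.9 V

ω = 2πf = 5253 rad/s
X_L = ωL = 6.829 Ω
X_C = 1/(ωC) = 11.20 Ω
Net reactance X = X_L − X_C = -4.370 Ω
Z = − j4.370 Ω
|Z| = √(0² + 4.370²) = 4.370 Ω
I = V/|Z| = 25.17 A
V_L = I·|Z_L| = 25.17 × 6.829 = 171.9 V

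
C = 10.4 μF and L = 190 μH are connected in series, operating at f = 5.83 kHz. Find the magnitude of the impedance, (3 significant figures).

ω = 2πf = 36630 rad/s
X_L = ωL = 6.96 Ω
X_C = 1/(ωC) = 2.62 Ω
Net reactance X = X_L − X_C = 4.33 Ω
Z = j4.33 Ω
|Z| = √(0² + 4.33²) = 4.33 Ω

4.33 Ω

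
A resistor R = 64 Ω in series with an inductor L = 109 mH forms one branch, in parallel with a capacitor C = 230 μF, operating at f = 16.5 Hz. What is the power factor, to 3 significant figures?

ω = 2πf = 103.7 rad/s
X_L = ωL = 11.3 Ω
X_C = 1/(ωC) = 41.9 Ω
Branch 1 (R+jX_L): Z₁ = 64.0 + j11.3 Ω, |Z₁| = 65.0 Ω
Branch 2 (−jX_C): Z₂ = −j41.9 Ω
Parallel: Z = Z₁Z₂/(Z₁+Z₂), |Z| = 38.4 Ω, ∠Z = -54.4°
cos φ = cos(-54.4°) = 0.582

0.582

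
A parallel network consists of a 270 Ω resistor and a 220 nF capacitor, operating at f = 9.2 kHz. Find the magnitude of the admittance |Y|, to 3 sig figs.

13.2 mS

ω = 2πf = 57810 rad/s
X_C = 1/(ωC) = 78.6 Ω
Parallel: admittances add. Y = 1/R + jωC
Y = (0.00370 + j0.0127) S
|Y| = 0.0132 S → |Z| = 1/|Y| = 75.5 Ω, ∠Z = −∠Y = -73.8°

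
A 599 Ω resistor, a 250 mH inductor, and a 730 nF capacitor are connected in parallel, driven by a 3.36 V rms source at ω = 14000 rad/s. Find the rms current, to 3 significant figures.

X_L = ωL = 3500 Ω
X_C = 1/(ωC) = 97.8 Ω
Parallel: admittances add. Y = 1/R + 1/(jωL) + jωC
Y = (0.00167 + j0.00993) S
|Y| = 0.0101 S → |Z| = 1/|Y| = 99.3 Ω, ∠Z = −∠Y = -80.5°
I = V/|Z| = 3.36/99.3 = 33.8 mA

33.8 mA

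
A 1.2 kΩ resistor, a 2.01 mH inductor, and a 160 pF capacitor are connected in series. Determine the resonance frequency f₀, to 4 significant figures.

ω₀ = 1/√(LC) = 1/√(0.00201 × 1.6e-10) = 1.763e+06 rad/s
f₀ = ω₀/(2π) = 280.6 kHz

280.6 kHz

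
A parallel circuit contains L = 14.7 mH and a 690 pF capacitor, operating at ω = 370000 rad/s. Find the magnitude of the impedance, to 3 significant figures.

X_L = ωL = 5440 Ω
X_C = 1/(ωC) = 3920 Ω
Parallel: admittances add. Y = 1/(jωL) + jωC
Y = (0 + j7.14e-05) S
|Y| = 7.14e-05 S → |Z| = 1/|Y| = 14000 Ω, ∠Z = −∠Y = -90.0°

14000 Ω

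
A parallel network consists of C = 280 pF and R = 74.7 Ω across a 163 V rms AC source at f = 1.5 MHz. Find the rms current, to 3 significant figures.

ω = 2πf = 9.425e+06 rad/s
X_C = 1/(ωC) = 379 Ω
Parallel: admittances add. Y = 1/R + jωC
Y = (0.0134 + j0.00264) S
|Y| = 0.0136 S → |Z| = 1/|Y| = 73.3 Ω, ∠Z = −∠Y = -11.2°
I = V/|Z| = 163/73.3 = 2.22 A

2.22 A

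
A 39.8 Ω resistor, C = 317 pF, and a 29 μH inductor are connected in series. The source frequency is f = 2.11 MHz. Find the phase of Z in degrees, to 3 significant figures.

ω = 2πf = 1.326e+07 rad/s
X_L = ωL = 384 Ω
X_C = 1/(ωC) = 238 Ω
Net reactance X = X_L − X_C = 147 Ω
Z = 39.8 + j147 Ω
|Z| = √(39.8² + 147²) = 152 Ω
∠Z = arctan(147/39.8) = 74.8°

74.8°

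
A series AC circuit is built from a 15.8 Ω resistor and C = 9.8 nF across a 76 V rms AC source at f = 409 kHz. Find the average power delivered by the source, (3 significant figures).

50.0 W

ω = 2πf = 2.57e+06 rad/s
X_C = 1/(ωC) = 39.7 Ω
Z = 15.8 − j39.7 Ω
|Z| = √(15.8² + 39.7²) = 42.7 Ω
∠Z = arctan(-39.7/15.8) = -68.3°
I = V/|Z| = 1.78 A
P = VI cos φ = 76 × 1.78 × cos(-68.3°) = 50.0 W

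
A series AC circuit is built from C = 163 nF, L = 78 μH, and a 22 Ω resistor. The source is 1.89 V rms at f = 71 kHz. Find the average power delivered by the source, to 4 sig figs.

84.79 mW

ω = 2πf = 446100 rad/s
X_L = ωL = 34.80 Ω
X_C = 1/(ωC) = 13.75 Ω
Net reactance X = X_L − X_C = 21.04 Ω
Z = 22.00 + j21.04 Ω
|Z| = √(22.00² + 21.04²) = 30.44 Ω
∠Z = arctan(21.04/22.00) = 43.73°
I = V/|Z| = 62.08 mA
P = VI cos φ = 1.89 × 0.06208 × cos(43.73°) = 84.79 mW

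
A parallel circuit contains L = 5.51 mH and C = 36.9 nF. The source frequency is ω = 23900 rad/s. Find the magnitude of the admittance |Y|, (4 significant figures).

X_L = ωL = 131.7 Ω
X_C = 1/(ωC) = 1134 Ω
Parallel: admittances add. Y = 1/(jωL) + jωC
Y = (0 − j0.006712) S
|Y| = 0.006712 S → |Z| = 1/|Y| = 149.0 Ω, ∠Z = −∠Y = 90.00°

6.712 mS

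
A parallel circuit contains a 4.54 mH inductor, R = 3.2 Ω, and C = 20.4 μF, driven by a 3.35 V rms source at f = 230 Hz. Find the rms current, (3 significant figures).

1.12 A

ω = 2πf = 1445 rad/s
X_L = ωL = 6.56 Ω
X_C = 1/(ωC) = 33.9 Ω
Parallel: admittances add. Y = 1/R + 1/(jωL) + jωC
Y = (0.312 − j0.123) S
|Y| = 0.336 S → |Z| = 1/|Y| = 2.98 Ω, ∠Z = −∠Y = 21.5°
I = V/|Z| = 3.35/2.98 = 1.12 A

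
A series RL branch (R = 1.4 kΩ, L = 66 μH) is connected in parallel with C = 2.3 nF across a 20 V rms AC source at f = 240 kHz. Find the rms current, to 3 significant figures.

ω = 2πf = 1.508e+06 rad/s
X_L = ωL = 99.5 Ω
X_C = 1/(ωC) = 288 Ω
Branch 1 (R+jX_L): Z₁ = 1400 + j99.5 Ω, |Z₁| = 1400 Ω
Branch 2 (−jX_C): Z₂ = −j288 Ω
Parallel: Z = Z₁Z₂/(Z₁+Z₂), |Z| = 286 Ω, ∠Z = -78.3°
I = V/|Z| = 20/286 = 69.8 mA

69.8 mA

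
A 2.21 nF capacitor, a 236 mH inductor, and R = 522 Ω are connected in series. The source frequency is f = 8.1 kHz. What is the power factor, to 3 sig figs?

0.165

ω = 2πf = 50890 rad/s
X_L = ωL = 12000 Ω
X_C = 1/(ωC) = 8890 Ω
Net reactance X = X_L − X_C = 3120 Ω
Z = 522 + j3120 Ω
|Z| = √(522² + 3120²) = 3160 Ω
∠Z = arctan(3120/522) = 80.5°
cos φ = cos(80.5°) = 0.165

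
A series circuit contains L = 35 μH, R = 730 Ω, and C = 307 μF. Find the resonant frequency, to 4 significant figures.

1.535 kHz

ω₀ = 1/√(LC) = 1/√(3.5e-05 × 0.000307) = 9647 rad/s
f₀ = ω₀/(2π) = 1.535 kHz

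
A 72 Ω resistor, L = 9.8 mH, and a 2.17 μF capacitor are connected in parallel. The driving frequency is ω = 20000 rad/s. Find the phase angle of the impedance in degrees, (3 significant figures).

-70.1°

X_L = ωL = 196 Ω
X_C = 1/(ωC) = 23.0 Ω
Parallel: admittances add. Y = 1/R + 1/(jωL) + jωC
Y = (0.0139 + j0.0383) S
|Y| = 0.0407 S → |Z| = 1/|Y| = 24.5 Ω, ∠Z = −∠Y = -70.1°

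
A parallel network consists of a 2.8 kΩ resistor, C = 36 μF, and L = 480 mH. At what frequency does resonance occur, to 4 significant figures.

38.29 Hz

ω₀ = 1/√(LC) = 1/√(0.48 × 3.6e-05) = 240.6 rad/s
f₀ = ω₀/(2π) = 38.29 Hz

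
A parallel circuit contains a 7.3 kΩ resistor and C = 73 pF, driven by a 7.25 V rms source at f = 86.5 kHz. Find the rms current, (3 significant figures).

1.03 mA

ω = 2πf = 543500 rad/s
X_C = 1/(ωC) = 25200 Ω
Parallel: admittances add. Y = 1/R + jωC
Y = (0.000137 + j3.97e-05) S
|Y| = 0.000143 S → |Z| = 1/|Y| = 7010 Ω, ∠Z = −∠Y = -16.2°
I = V/|Z| = 7.25/7010 = 1.03 mA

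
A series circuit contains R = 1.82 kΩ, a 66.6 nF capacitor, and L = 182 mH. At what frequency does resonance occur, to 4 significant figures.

ω₀ = 1/√(LC) = 1/√(0.182 × 6.66e-08) = 9083 rad/s
f₀ = ω₀/(2π) = 1.446 kHz

1.446 kHz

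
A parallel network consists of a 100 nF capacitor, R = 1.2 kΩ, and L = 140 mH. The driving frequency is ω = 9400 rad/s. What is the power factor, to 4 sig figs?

X_L = ωL = 1316 Ω
X_C = 1/(ωC) = 1064 Ω
Parallel: admittances add. Y = 1/R + 1/(jωL) + jωC
Y = (0.0008333 + j0.0001801) S
|Y| = 0.0008526 S → |Z| = 1/|Y| = 1173 Ω, ∠Z = −∠Y = -12.20°
cos φ = cos(-12.20°) = 0.9774

0.9774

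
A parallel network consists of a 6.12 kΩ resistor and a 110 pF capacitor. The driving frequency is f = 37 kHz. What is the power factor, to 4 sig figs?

0.9880

ω = 2πf = 232500 rad/s
X_C = 1/(ωC) = 39100 Ω
Parallel: admittances add. Y = 1/R + jωC
Y = (0.0001634 + j2.557e-05) S
|Y| = 0.0001654 S → |Z| = 1/|Y| = 6046 Ω, ∠Z = −∠Y = -8.895°
cos φ = cos(-8.895°) = 0.9880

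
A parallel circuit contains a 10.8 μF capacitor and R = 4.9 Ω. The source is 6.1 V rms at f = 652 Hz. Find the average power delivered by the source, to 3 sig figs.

ω = 2πf = 4097 rad/s
X_C = 1/(ωC) = 22.6 Ω
Parallel: admittances add. Y = 1/R + jωC
Y = (0.204 + j0.0442) S
|Y| = 0.209 S → |Z| = 1/|Y| = 4.79 Ω, ∠Z = −∠Y = -12.2°
I = V/|Z| = 1.27 A
P = VI cos φ = 6.1 × 1.27 × cos(-12.2°) = 7.59 W

7.59 W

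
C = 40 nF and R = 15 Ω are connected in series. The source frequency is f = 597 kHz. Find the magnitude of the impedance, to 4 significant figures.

16.41 Ω

ω = 2πf = 3.751e+06 rad/s
X_C = 1/(ωC) = 6.665 Ω
Z = 15.00 − j6.665 Ω
|Z| = √(15.00² + 6.665²) = 16.41 Ω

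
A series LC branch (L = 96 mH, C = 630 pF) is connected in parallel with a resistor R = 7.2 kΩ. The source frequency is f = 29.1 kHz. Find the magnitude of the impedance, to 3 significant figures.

ω = 2πf = 182800 rad/s
X_L = ωL = 17600 Ω
X_C = 1/(ωC) = 8680 Ω
Branch 1: Z₁ = R = 7200 Ω
Branch 2 (series LC): Z₂ = j(X_L − X_C) = j8870 Ω
Parallel: Z = Z₁Z₂/(Z₁+Z₂), |Z| = 5590 Ω, ∠Z = 39.1°

5590 Ω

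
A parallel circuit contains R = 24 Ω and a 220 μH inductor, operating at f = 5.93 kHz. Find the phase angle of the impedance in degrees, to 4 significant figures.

71.14°

ω = 2πf = 37260 rad/s
X_L = ωL = 8.197 Ω
Parallel: admittances add. Y = 1/R + 1/(jωL)
Y = (0.04167 − j0.1220) S
|Y| = 0.1289 S → |Z| = 1/|Y| = 7.757 Ω, ∠Z = −∠Y = 71.14°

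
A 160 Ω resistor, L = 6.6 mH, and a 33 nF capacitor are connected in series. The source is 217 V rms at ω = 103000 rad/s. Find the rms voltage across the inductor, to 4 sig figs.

X_L = ωL = 679.8 Ω
X_C = 1/(ωC) = 294.2 Ω
Net reactance X = X_L − X_C = 385.6 Ω
Z = 160.0 + j385.6 Ω
|Z| = √(160.0² + 385.6²) = 417.5 Ω
I = V/|Z| = 519.8 mA
V_L = I·|Z_L| = 0.5198 × 679.8 = 353.4 V

353.4 V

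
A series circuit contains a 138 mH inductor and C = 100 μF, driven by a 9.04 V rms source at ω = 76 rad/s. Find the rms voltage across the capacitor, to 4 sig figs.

X_L = ωL = 10.49 Ω
X_C = 1/(ωC) = 131.6 Ω
Net reactance X = X_L − X_C = -121.1 Ω
Z = − j121.1 Ω
|Z| = √(0² + 121.1²) = 121.1 Ω
I = V/|Z| = 74.65 mA
V_C = I·|Z_C| = 0.07465 × 131.6 = 9.823 V

9.823 V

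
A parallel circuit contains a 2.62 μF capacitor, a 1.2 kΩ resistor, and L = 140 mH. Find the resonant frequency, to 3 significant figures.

ω₀ = 1/√(LC) = 1/√(0.14 × 2.62e-06) = 1651 rad/s
f₀ = ω₀/(2π) = 263 Hz

263 Hz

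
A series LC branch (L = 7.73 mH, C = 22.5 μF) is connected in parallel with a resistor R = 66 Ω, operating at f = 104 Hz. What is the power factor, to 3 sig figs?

ω = 2πf = 653.5 rad/s
X_L = ωL = 5.05 Ω
X_C = 1/(ωC) = 68.0 Ω
Branch 1: Z₁ = R = 66.0 Ω
Branch 2 (series LC): Z₂ = j(X_L − X_C) = −j63.0 Ω
Parallel: Z = Z₁Z₂/(Z₁+Z₂), |Z| = 45.6 Ω, ∠Z = -46.3°
cos φ = cos(-46.3°) = 0.690

0.690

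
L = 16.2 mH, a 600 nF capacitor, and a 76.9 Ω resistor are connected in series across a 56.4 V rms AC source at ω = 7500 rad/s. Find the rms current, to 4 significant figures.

445.1 mA

X_L = ωL = 121.5 Ω
X_C = 1/(ωC) = 222.2 Ω
Net reactance X = X_L − X_C = -100.7 Ω
Z = 76.90 − j100.7 Ω
|Z| = √(76.90² + 100.7²) = 126.7 Ω
I = V/|Z| = 56.4/126.7 = 445.1 mA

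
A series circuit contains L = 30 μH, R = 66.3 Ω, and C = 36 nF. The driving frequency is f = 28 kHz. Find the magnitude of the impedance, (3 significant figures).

166 Ω

ω = 2πf = 175900 rad/s
X_L = ωL = 5.28 Ω
X_C = 1/(ωC) = 158 Ω
Net reactance X = X_L − X_C = -153 Ω
Z = 66.3 − j153 Ω
|Z| = √(66.3² + 153²) = 166 Ω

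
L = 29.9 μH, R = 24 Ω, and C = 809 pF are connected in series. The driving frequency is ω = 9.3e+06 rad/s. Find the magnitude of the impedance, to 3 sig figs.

147 Ω

X_L = ωL = 278 Ω
X_C = 1/(ωC) = 133 Ω
Net reactance X = X_L − X_C = 145 Ω
Z = 24.0 + j145 Ω
|Z| = √(24.0² + 145²) = 147 Ω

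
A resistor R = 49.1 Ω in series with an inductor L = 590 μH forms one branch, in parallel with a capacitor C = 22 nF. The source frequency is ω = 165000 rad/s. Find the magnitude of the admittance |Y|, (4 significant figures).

6.152 mS

X_L = ωL = 97.35 Ω
X_C = 1/(ωC) = 275.5 Ω
Branch 1 (R+jX_L): Z₁ = 49.10 + j97.35 Ω, |Z₁| = 109.0 Ω
Branch 2 (−jX_C): Z₂ = −j275.5 Ω
Parallel: Z = Z₁Z₂/(Z₁+Z₂), |Z| = 162.6 Ω, ∠Z = 47.82°
|Y| = 1/|Z| = 6.152 mS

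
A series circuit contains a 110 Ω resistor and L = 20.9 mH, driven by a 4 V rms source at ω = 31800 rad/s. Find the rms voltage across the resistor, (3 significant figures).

0.653 V

X_L = ωL = 665 Ω
Z = 110 + j665 Ω
|Z| = √(110² + 665²) = 674 Ω
I = V/|Z| = 5.94 mA
V_R = I·|Z_R| = 0.00594 × 110 = 0.653 V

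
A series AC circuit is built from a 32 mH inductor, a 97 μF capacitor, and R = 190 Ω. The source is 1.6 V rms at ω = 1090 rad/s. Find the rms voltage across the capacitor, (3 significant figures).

0.0789 V

X_L = ωL = 34.9 Ω
X_C = 1/(ωC) = 9.46 Ω
Net reactance X = X_L − X_C = 25.4 Ω
Z = 190 + j25.4 Ω
|Z| = √(190² + 25.4²) = 192 Ω
I = V/|Z| = 8.35 mA
V_C = I·|Z_C| = 0.00835 × 9.46 = 0.0789 V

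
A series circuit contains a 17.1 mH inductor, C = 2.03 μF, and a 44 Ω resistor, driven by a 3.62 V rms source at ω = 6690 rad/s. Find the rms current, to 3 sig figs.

X_L = ωL = 114 Ω
X_C = 1/(ωC) = 73.6 Ω
Net reactance X = X_L − X_C = 40.8 Ω
Z = 44.0 + j40.8 Ω
|Z| = √(44.0² + 40.8²) = 60.0 Ω
I = V/|Z| = 3.62/60.0 = 60.4 mA

60.4 mA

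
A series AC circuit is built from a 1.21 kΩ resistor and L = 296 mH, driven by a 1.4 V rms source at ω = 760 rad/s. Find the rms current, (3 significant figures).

1.14 mA

X_L = ωL = 225 Ω
Z = 1210 + j225 Ω
|Z| = √(1210² + 225²) = 1230 Ω
I = V/|Z| = 1.4/1230 = 1.14 mA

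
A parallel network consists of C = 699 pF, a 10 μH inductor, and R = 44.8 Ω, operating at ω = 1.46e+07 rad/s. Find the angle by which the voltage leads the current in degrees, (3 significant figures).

X_L = ωL = 146 Ω
X_C = 1/(ωC) = 98.0 Ω
Parallel: admittances add. Y = 1/R + 1/(jωL) + jωC
Y = (0.0223 + j0.00336) S
|Y| = 0.0226 S → |Z| = 1/|Y| = 44.3 Ω, ∠Z = −∠Y = -8.55°

-8.55°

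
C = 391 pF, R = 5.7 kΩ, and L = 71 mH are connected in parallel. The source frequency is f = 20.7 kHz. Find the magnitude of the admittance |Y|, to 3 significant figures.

ω = 2πf = 130100 rad/s
X_L = ωL = 9230 Ω
X_C = 1/(ωC) = 19700 Ω
Parallel: admittances add. Y = 1/R + 1/(jωL) + jωC
Y = (0.000175 − j5.74e-05) S
|Y| = 0.000185 S → |Z| = 1/|Y| = 5420 Ω, ∠Z = −∠Y = 18.1°

185 μS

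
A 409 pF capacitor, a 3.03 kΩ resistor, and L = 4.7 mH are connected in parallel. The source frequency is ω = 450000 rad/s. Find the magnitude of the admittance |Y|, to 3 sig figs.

439 μS

X_L = ωL = 2120 Ω
X_C = 1/(ωC) = 5430 Ω
Parallel: admittances add. Y = 1/R + 1/(jωL) + jωC
Y = (0.000330 − j0.000289) S
|Y| = 0.000439 S → |Z| = 1/|Y| = 2280 Ω, ∠Z = −∠Y = 41.2°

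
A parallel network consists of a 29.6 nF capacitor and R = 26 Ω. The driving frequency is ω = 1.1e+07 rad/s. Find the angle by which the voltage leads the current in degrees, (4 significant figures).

X_C = 1/(ωC) = 3.071 Ω
Parallel: admittances add. Y = 1/R + jωC
Y = (0.03846 + j0.3256) S
|Y| = 0.3279 S → |Z| = 1/|Y| = 3.050 Ω, ∠Z = −∠Y = -83.26°

-83.26°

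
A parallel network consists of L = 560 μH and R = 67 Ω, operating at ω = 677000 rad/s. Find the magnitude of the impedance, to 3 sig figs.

66.0 Ω

X_L = ωL = 379 Ω
Parallel: admittances add. Y = 1/R + 1/(jωL)
Y = (0.0149 − j0.00264) S
|Y| = 0.0152 S → |Z| = 1/|Y| = 66.0 Ω, ∠Z = −∠Y = 10.0°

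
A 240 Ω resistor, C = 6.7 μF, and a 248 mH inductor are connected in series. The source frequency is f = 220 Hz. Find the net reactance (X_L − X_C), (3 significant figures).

ω = 2πf = 1382 rad/s
X_L = ωL = 343 Ω
X_C = 1/(ωC) = 108 Ω
X = 343 − 108 = 235 Ω

235 Ω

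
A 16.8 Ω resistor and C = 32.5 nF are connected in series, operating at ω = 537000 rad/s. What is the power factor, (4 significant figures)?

X_C = 1/(ωC) = 57.30 Ω
Z = 16.80 − j57.30 Ω
|Z| = √(16.80² + 57.30²) = 59.71 Ω
∠Z = arctan(-57.30/16.80) = -73.66°
cos φ = cos(-73.66°) = 0.2814

0.2814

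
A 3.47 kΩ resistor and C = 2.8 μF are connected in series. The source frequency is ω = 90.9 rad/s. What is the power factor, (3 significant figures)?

0.662

X_C = 1/(ωC) = 3930 Ω
Z = 3470 − j3930 Ω
|Z| = √(3470² + 3930²) = 5240 Ω
∠Z = arctan(-3930/3470) = -48.5°
cos φ = cos(-48.5°) = 0.662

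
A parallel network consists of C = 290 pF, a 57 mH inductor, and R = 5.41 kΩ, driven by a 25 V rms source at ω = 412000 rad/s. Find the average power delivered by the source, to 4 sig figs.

115.5 mW

X_L = ωL = 23480 Ω
X_C = 1/(ωC) = 8370 Ω
Parallel: admittances add. Y = 1/R + 1/(jωL) + jωC
Y = (0.0001848 + j7.69e-05) S
|Y| = 0.0002002 S → |Z| = 1/|Y| = 4995 Ω, ∠Z = −∠Y = -22.59°
I = V/|Z| = 5.005 mA
P = VI cos φ = 25 × 0.005005 × cos(-22.59°) = 115.5 mW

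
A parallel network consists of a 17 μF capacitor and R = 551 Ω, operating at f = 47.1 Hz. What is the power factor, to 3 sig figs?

0.339

ω = 2πf = 295.9 rad/s
X_C = 1/(ωC) = 199 Ω
Parallel: admittances add. Y = 1/R + jωC
Y = (0.00181 + j0.00503) S
|Y| = 0.00535 S → |Z| = 1/|Y| = 187 Ω, ∠Z = −∠Y = -70.2°
cos φ = cos(-70.2°) = 0.339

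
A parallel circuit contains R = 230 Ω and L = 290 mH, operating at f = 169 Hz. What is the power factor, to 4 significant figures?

ω = 2πf = 1062 rad/s
X_L = ωL = 307.9 Ω
Parallel: admittances add. Y = 1/R + 1/(jωL)
Y = (0.004348 − j0.003247) S
|Y| = 0.005427 S → |Z| = 1/|Y| = 184.3 Ω, ∠Z = −∠Y = 36.76°
cos φ = cos(36.76°) = 0.8012

0.8012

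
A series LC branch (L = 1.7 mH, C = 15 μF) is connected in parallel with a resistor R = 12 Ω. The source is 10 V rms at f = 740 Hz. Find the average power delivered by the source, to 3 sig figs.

ω = 2πf = 4650 rad/s
X_L = ωL = 7.90 Ω
X_C = 1/(ωC) = 14.3 Ω
Branch 1: Z₁ = R = 12.0 Ω
Branch 2 (series LC): Z₂ = j(X_L − X_C) = −j6.43 Ω
Parallel: Z = Z₁Z₂/(Z₁+Z₂), |Z| = 5.67 Ω, ∠Z = -61.8°
I = V/|Z| = 1.76 A
P = VI cos φ = 10 × 1.76 × cos(-61.8°) = 8.33 W

8.33 W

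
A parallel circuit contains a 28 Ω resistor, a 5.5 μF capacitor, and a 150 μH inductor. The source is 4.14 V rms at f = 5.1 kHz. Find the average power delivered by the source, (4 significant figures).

612.1 mW

ω = 2πf = 32040 rad/s
X_L = ωL = 4.807 Ω
X_C = 1/(ωC) = 5.674 Ω
Parallel: admittances add. Y = 1/R + 1/(jωL) + jωC
Y = (0.03571 − j0.03180) S
|Y| = 0.04782 S → |Z| = 1/|Y| = 20.91 Ω, ∠Z = −∠Y = 41.68°
I = V/|Z| = 198.0 mA
P = VI cos φ = 4.14 × 0.1980 × cos(41.68°) = 612.1 mW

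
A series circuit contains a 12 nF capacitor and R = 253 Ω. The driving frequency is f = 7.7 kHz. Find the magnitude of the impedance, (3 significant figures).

1740 Ω

ω = 2πf = 48380 rad/s
X_C = 1/(ωC) = 1720 Ω
Z = 253 − j1720 Ω
|Z| = √(253² + 1720²) = 1740 Ω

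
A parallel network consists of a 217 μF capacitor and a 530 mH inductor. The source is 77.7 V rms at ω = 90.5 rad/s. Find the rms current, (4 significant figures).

X_L = ωL = 47.97 Ω
X_C = 1/(ωC) = 50.92 Ω
Parallel: admittances add. Y = 1/(jωL) + jωC
Y = (0 − j0.001210) S
|Y| = 0.001210 S → |Z| = 1/|Y| = 826.4 Ω, ∠Z = −∠Y = 90.00°
I = V/|Z| = 77.7/826.4 = 94.02 mA

94.02 mA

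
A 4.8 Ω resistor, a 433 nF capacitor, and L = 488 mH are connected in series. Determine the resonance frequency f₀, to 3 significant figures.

ω₀ = 1/√(LC) = 1/√(0.488 × 4.33e-07) = 2175 rad/s
f₀ = ω₀/(2π) = 346 Hz

346 Hz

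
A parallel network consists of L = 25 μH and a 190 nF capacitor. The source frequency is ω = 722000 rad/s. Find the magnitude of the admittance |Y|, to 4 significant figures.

X_L = ωL = 18.05 Ω
X_C = 1/(ωC) = 7.290 Ω
Parallel: admittances add. Y = 1/(jωL) + jωC
Y = (0 + j0.08178) S
|Y| = 0.08178 S → |Z| = 1/|Y| = 12.23 Ω, ∠Z = −∠Y = -90.00°

81.78 mS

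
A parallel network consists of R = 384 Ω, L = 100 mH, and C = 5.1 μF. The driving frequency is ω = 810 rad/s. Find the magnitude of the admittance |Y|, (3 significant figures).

8.62 mS

X_L = ωL = 81.0 Ω
X_C = 1/(ωC) = 242 Ω
Parallel: admittances add. Y = 1/R + 1/(jωL) + jωC
Y = (0.00260 − j0.00821) S
|Y| = 0.00862 S → |Z| = 1/|Y| = 116 Ω, ∠Z = −∠Y = 72.4°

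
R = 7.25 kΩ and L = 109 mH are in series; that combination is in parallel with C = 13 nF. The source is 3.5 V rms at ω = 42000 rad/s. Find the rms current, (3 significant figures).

1.73 mA

X_L = ωL = 4580 Ω
X_C = 1/(ωC) = 1830 Ω
Branch 1 (R+jX_L): Z₁ = 7250 + j4580 Ω, |Z₁| = 8570 Ω
Branch 2 (−jX_C): Z₂ = −j1830 Ω
Parallel: Z = Z₁Z₂/(Z₁+Z₂), |Z| = 2030 Ω, ∠Z = -78.5°
I = V/|Z| = 3.5/2030 = 1.73 mA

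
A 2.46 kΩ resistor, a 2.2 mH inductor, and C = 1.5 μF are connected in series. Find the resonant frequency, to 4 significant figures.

2.771 kHz

ω₀ = 1/√(LC) = 1/√(0.0022 × 1.5e-06) = 17410 rad/s
f₀ = ω₀/(2π) = 2.771 kHz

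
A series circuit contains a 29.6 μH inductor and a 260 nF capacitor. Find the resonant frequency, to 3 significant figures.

ω₀ = 1/√(LC) = 1/√(2.96e-05 × 2.6e-07) = 360500 rad/s
f₀ = ω₀/(2π) = 57.4 kHz

57.4 kHz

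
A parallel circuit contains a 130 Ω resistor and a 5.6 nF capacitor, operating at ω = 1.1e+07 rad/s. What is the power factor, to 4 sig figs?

X_C = 1/(ωC) = 16.23 Ω
Parallel: admittances add. Y = 1/R + jωC
Y = (0.007692 + j0.06160) S
|Y| = 0.06208 S → |Z| = 1/|Y| = 16.11 Ω, ∠Z = −∠Y = -82.88°
cos φ = cos(-82.88°) = 0.1239

0.1239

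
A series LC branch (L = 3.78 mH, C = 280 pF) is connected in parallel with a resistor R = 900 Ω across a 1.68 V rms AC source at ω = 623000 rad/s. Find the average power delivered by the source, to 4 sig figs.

3.136 mW

X_L = ωL = 2355 Ω
X_C = 1/(ωC) = 5733 Ω
Branch 1: Z₁ = R = 900.0 Ω
Branch 2 (series LC): Z₂ = j(X_L − X_C) = −j3378 Ω
Parallel: Z = Z₁Z₂/(Z₁+Z₂), |Z| = 869.7 Ω, ∠Z = -14.92°
I = V/|Z| = 1.932 mA
P = VI cos φ = 1.68 × 0.001932 × cos(-14.92°) = 3.136 mW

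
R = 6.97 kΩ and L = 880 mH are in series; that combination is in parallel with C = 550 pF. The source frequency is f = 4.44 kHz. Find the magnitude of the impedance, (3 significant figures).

40400 Ω

ω = 2πf = 27900 rad/s
X_L = ωL = 24500 Ω
X_C = 1/(ωC) = 65200 Ω
Branch 1 (R+jX_L): Z₁ = 6970 + j24500 Ω, |Z₁| = 25500 Ω
Branch 2 (−jX_C): Z₂ = −j65200 Ω
Parallel: Z = Z₁Z₂/(Z₁+Z₂), |Z| = 40400 Ω, ∠Z = 64.4°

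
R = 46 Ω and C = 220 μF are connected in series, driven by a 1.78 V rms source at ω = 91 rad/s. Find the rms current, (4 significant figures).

X_C = 1/(ωC) = 49.95 Ω
Z = 46.00 − j49.95 Ω
|Z| = √(46.00² + 49.95²) = 67.90 Ω
I = V/|Z| = 1.78/67.90 = 26.21 mA

26.21 mA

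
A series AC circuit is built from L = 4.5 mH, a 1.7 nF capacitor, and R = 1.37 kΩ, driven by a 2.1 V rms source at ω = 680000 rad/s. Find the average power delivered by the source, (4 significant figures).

902.5 μW

X_L = ωL = 3060 Ω
X_C = 1/(ωC) = 865.1 Ω
Net reactance X = X_L − X_C = 2195 Ω
Z = 1370 + j2195 Ω
|Z| = √(1370² + 2195²) = 2587 Ω
∠Z = arctan(2195/1370) = 58.03°
I = V/|Z| = 811.6 μA
P = VI cos φ = 2.1 × 0.0008116 × cos(58.03°) = 902.5 μW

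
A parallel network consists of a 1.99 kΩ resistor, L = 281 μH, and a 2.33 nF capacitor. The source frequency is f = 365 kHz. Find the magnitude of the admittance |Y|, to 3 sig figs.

3.82 mS

ω = 2πf = 2.293e+06 rad/s
X_L = ωL = 644 Ω
X_C = 1/(ωC) = 187 Ω
Parallel: admittances add. Y = 1/R + 1/(jωL) + jωC
Y = (0.000503 + j0.00379) S
|Y| = 0.00382 S → |Z| = 1/|Y| = 261 Ω, ∠Z = −∠Y = -82.5°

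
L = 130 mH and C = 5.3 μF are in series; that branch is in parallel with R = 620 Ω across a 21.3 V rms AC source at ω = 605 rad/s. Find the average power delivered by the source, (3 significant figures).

X_L = ωL = 78.7 Ω
X_C = 1/(ωC) = 312 Ω
Branch 1: Z₁ = R = 620 Ω
Branch 2 (series LC): Z₂ = j(X_L − X_C) = −j233 Ω
Parallel: Z = Z₁Z₂/(Z₁+Z₂), |Z| = 218 Ω, ∠Z = -69.4°
I = V/|Z| = 97.6 mA
P = VI cos φ = 21.3 × 0.0976 × cos(-69.4°) = 732 mW

732 mW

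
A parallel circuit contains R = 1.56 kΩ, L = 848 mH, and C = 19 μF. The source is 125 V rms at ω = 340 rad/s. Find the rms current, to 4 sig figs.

X_L = ωL = 288.3 Ω
X_C = 1/(ωC) = 154.8 Ω
Parallel: admittances add. Y = 1/R + 1/(jωL) + jωC
Y = (0.0006410 + j0.002992) S
|Y| = 0.003060 S → |Z| = 1/|Y| = 326.8 Ω, ∠Z = −∠Y = -77.91°
I = V/|Z| = 125/326.8 = 382.4 mA

382.4 mA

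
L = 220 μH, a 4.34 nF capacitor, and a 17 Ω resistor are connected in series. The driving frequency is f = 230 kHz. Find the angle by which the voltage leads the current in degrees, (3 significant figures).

ω = 2πf = 1.445e+06 rad/s
X_L = ωL = 318 Ω
X_C = 1/(ωC) = 159 Ω
Net reactance X = X_L − X_C = 158 Ω
Z = 17.0 + j158 Ω
|Z| = √(17.0² + 158²) = 159 Ω
∠Z = arctan(158/17.0) = 83.9°

83.9°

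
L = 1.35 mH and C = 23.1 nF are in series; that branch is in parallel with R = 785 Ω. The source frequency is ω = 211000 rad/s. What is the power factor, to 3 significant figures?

0.101

X_L = ωL = 285 Ω
X_C = 1/(ωC) = 205 Ω
Branch 1: Z₁ = R = 785 Ω
Branch 2 (series LC): Z₂ = j(X_L − X_C) = j79.7 Ω
Parallel: Z = Z₁Z₂/(Z₁+Z₂), |Z| = 79.3 Ω, ∠Z = 84.2°
cos φ = cos(84.2°) = 0.101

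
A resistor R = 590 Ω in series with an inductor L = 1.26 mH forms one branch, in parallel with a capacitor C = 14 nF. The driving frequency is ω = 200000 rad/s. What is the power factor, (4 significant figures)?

X_L = ωL = 252.0 Ω
X_C = 1/(ωC) = 357.1 Ω
Branch 1 (R+jX_L): Z₁ = 590.0 + j252.0 Ω, |Z₁| = 641.6 Ω
Branch 2 (−jX_C): Z₂ = −j357.1 Ω
Parallel: Z = Z₁Z₂/(Z₁+Z₂), |Z| = 382.3 Ω, ∠Z = -56.77°
cos φ = cos(-56.77°) = 0.5480

0.5480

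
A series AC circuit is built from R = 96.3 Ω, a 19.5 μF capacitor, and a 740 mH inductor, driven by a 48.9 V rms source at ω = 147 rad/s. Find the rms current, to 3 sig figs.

189 mA

X_L = ωL = 109 Ω
X_C = 1/(ωC) = 349 Ω
Net reactance X = X_L − X_C = -240 Ω
Z = 96.3 − j240 Ω
|Z| = √(96.3² + 240²) = 259 Ω
I = V/|Z| = 48.9/259 = 189 mA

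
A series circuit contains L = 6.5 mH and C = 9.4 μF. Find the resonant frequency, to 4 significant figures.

ω₀ = 1/√(LC) = 1/√(0.0065 × 9.4e-06) = 4046 rad/s
f₀ = ω₀/(2π) = 643.9 Hz

643.9 Hz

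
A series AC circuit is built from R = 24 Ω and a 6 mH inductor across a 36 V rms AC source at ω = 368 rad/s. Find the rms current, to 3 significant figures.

1.49 A

X_L = ωL = 2.21 Ω
Z = 24.0 + j2.21 Ω
|Z| = √(24.0² + 2.21²) = 24.1 Ω
I = V/|Z| = 36/24.1 = 1.49 A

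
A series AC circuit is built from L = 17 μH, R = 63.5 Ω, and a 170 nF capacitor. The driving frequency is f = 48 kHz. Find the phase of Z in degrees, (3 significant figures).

ω = 2πf = 301600 rad/s
X_L = ωL = 5.13 Ω
X_C = 1/(ωC) = 19.5 Ω
Net reactance X = X_L − X_C = -14.4 Ω
Z = 63.5 − j14.4 Ω
|Z| = √(63.5² + 14.4²) = 65.1 Ω
∠Z = arctan(-14.4/63.5) = -12.8°

-12.8°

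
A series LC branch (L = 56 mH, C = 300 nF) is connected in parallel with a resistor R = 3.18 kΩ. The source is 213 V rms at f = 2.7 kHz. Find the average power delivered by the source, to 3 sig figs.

ω = 2πf = 16960 rad/s
X_L = ωL = 950 Ω
X_C = 1/(ωC) = 196 Ω
Branch 1: Z₁ = R = 3180 Ω
Branch 2 (series LC): Z₂ = j(X_L − X_C) = j754 Ω
Parallel: Z = Z₁Z₂/(Z₁+Z₂), |Z| = 733 Ω, ∠Z = 76.7°
I = V/|Z| = 290 mA
P = VI cos φ = 213 × 0.290 × cos(76.7°) = 14.3 W

14.3 W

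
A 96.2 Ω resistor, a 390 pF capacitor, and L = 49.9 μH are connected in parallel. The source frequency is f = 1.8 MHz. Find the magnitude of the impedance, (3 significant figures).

ω = 2πf = 1.131e+07 rad/s
X_L = ωL = 564 Ω
X_C = 1/(ωC) = 227 Ω
Parallel: admittances add. Y = 1/R + 1/(jωL) + jωC
Y = (0.0104 + j0.00264) S
|Y| = 0.0107 S → |Z| = 1/|Y| = 93.2 Ω, ∠Z = −∠Y = -14.2°

93.2 Ω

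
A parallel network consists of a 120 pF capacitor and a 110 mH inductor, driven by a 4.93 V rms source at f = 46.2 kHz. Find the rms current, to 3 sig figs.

ω = 2πf = 290300 rad/s
X_L = ωL = 31900 Ω
X_C = 1/(ωC) = 28700 Ω
Parallel: admittances add. Y = 1/(jωL) + jωC
Y = (0 + j3.52e-06) S
|Y| = 3.52e-06 S → |Z| = 1/|Y| = 284000 Ω, ∠Z = −∠Y = -90.0°
I = V/|Z| = 4.93/284000 = 17.3 μA

17.3 μA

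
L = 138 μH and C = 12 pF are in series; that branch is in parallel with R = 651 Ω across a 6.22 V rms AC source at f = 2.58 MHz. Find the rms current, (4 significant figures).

9.792 mA

ω = 2πf = 1.621e+07 rad/s
X_L = ωL = 2237 Ω
X_C = 1/(ωC) = 5141 Ω
Branch 1: Z₁ = R = 651.0 Ω
Branch 2 (series LC): Z₂ = j(X_L − X_C) = −j2904 Ω
Parallel: Z = Z₁Z₂/(Z₁+Z₂), |Z| = 635.2 Ω, ∠Z = -12.64°
I = V/|Z| = 6.22/635.2 = 9.792 mA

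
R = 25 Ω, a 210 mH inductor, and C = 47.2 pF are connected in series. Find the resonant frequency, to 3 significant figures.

ω₀ = 1/√(LC) = 1/√(0.21 × 4.72e-11) = 317600 rad/s
f₀ = ω₀/(2π) = 50.6 kHz

50.6 kHz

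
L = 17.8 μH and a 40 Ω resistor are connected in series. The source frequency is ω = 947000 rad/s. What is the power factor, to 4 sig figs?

X_L = ωL = 16.86 Ω
Z = 40.00 + j16.86 Ω
|Z| = √(40.00² + 16.86²) = 43.41 Ω
∠Z = arctan(16.86/40.00) = 22.85°
cos φ = cos(22.85°) = 0.9215

0.9215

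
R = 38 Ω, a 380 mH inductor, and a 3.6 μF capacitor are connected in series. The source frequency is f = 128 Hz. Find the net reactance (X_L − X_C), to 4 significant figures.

-39.77 Ω

ω = 2πf = 804.2 rad/s
X_L = ωL = 305.6 Ω
X_C = 1/(ωC) = 345.4 Ω
X = 305.6 − 345.4 = -39.77 Ω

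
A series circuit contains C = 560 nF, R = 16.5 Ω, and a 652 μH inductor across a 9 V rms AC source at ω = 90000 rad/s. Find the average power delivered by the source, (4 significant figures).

X_L = ωL = 58.68 Ω
X_C = 1/(ωC) = 19.84 Ω
Net reactance X = X_L − X_C = 38.84 Ω
Z = 16.50 + j38.84 Ω
|Z| = √(16.50² + 38.84²) = 42.20 Ω
∠Z = arctan(38.84/16.50) = 66.98°
I = V/|Z| = 213.3 mA
P = VI cos φ = 9 × 0.2133 × cos(66.98°) = 750.5 mW

750.5 mW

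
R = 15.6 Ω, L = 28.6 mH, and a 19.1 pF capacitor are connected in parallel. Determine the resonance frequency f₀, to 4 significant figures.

ω₀ = 1/√(LC) = 1/√(0.0286 × 1.91e-11) = 1.353e+06 rad/s
f₀ = ω₀/(2π) = 215.3 kHz

215.3 kHz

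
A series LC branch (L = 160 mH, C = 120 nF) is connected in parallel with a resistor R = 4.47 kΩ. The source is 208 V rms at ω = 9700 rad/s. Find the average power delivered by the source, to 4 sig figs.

9.679 W

X_L = ωL = 1552 Ω
X_C = 1/(ωC) = 859.1 Ω
Branch 1: Z₁ = R = 4470 Ω
Branch 2 (series LC): Z₂ = j(X_L − X_C) = j692.9 Ω
Parallel: Z = Z₁Z₂/(Z₁+Z₂), |Z| = 684.7 Ω, ∠Z = 81.19°
I = V/|Z| = 303.8 mA
P = VI cos φ = 208 × 0.3038 × cos(81.19°) = 9.679 W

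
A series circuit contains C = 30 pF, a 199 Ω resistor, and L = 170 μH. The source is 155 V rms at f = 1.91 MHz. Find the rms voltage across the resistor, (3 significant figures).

40.4 V

ω = 2πf = 1.2e+07 rad/s
X_L = ωL = 2040 Ω
X_C = 1/(ωC) = 2780 Ω
Net reactance X = X_L − X_C = -737 Ω
Z = 199 − j737 Ω
|Z| = √(199² + 737²) = 764 Ω
I = V/|Z| = 203 mA
V_R = I·|Z_R| = 0.203 × 199 = 40.4 V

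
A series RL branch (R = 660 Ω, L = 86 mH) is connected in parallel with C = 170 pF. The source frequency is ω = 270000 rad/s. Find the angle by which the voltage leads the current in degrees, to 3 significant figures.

X_L = ωL = 23200 Ω
X_C = 1/(ωC) = 21800 Ω
Branch 1 (R+jX_L): Z₁ = 660 + j23200 Ω, |Z₁| = 23200 Ω
Branch 2 (−jX_C): Z₂ = −j21800 Ω
Parallel: Z = Z₁Z₂/(Z₁+Z₂), |Z| = 321000 Ω, ∠Z = -66.9°

-66.9°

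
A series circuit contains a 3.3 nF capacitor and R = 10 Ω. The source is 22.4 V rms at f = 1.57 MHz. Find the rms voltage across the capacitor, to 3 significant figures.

ω = 2πf = 9.865e+06 rad/s
X_C = 1/(ωC) = 30.7 Ω
Z = 10.0 − j30.7 Ω
|Z| = √(10.0² + 30.7²) = 32.3 Ω
I = V/|Z| = 693 mA
V_C = I·|Z_C| = 0.693 × 30.7 = 21.3 V

21.3 V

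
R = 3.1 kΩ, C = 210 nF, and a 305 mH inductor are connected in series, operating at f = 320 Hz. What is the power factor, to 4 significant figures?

0.8702

ω = 2πf = 2011 rad/s
X_L = ωL = 613.2 Ω
X_C = 1/(ωC) = 2368 Ω
Net reactance X = X_L − X_C = -1755 Ω
Z = 3100 − j1755 Ω
|Z| = √(3100² + 1755²) = 3562 Ω
∠Z = arctan(-1755/3100) = -29.52°
cos φ = cos(-29.52°) = 0.8702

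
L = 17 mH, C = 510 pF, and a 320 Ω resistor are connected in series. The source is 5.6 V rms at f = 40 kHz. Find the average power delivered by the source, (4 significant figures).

ω = 2πf = 251300 rad/s
X_L = ωL = 4273 Ω
X_C = 1/(ωC) = 7802 Ω
Net reactance X = X_L − X_C = -3529 Ω
Z = 320.0 − j3529 Ω
|Z| = √(320.0² + 3529²) = 3544 Ω
∠Z = arctan(-3529/320.0) = -84.82°
I = V/|Z| = 1.580 mA
P = VI cos φ = 5.6 × 0.001580 × cos(-84.82°) = 799.2 μW

799.2 μW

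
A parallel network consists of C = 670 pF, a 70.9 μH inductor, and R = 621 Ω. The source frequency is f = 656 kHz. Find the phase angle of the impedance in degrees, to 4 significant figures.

22.30°

ω = 2πf = 4.122e+06 rad/s
X_L = ωL = 292.2 Ω
X_C = 1/(ωC) = 362.1 Ω
Parallel: admittances add. Y = 1/R + 1/(jωL) + jωC
Y = (0.001610 − j0.0006603) S
|Y| = 0.001740 S → |Z| = 1/|Y| = 574.6 Ω, ∠Z = −∠Y = 22.30°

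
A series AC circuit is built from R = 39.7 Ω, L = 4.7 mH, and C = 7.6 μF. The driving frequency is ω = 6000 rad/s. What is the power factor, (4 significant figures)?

0.9878

X_L = ωL = 28.20 Ω
X_C = 1/(ωC) = 21.93 Ω
Net reactance X = X_L − X_C = 6.270 Ω
Z = 39.70 + j6.270 Ω
|Z| = √(39.70² + 6.270²) = 40.19 Ω
∠Z = arctan(6.270/39.70) = 8.975°
cos φ = cos(8.975°) = 0.9878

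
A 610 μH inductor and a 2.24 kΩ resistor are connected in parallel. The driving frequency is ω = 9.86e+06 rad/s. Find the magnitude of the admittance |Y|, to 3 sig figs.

476 μS

X_L = ωL = 6010 Ω
Parallel: admittances add. Y = 1/R + 1/(jωL)
Y = (0.000446 − j0.000166) S
|Y| = 0.000476 S → |Z| = 1/|Y| = 2100 Ω, ∠Z = −∠Y = 20.4°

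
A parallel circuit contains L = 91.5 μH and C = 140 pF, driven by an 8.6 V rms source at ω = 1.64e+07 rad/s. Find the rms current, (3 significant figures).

14.0 mA

X_L = ωL = 1500 Ω
X_C = 1/(ωC) = 436 Ω
Parallel: admittances add. Y = 1/(jωL) + jωC
Y = (0 + j0.00163) S
|Y| = 0.00163 S → |Z| = 1/|Y| = 614 Ω, ∠Z = −∠Y = -90.0°
I = V/|Z| = 8.6/614 = 14.0 mA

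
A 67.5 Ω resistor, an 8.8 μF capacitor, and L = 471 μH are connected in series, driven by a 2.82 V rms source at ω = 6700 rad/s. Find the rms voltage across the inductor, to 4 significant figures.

X_L = ωL = 3.156 Ω
X_C = 1/(ωC) = 16.96 Ω
Net reactance X = X_L − X_C = -13.80 Ω
Z = 67.50 − j13.80 Ω
|Z| = √(67.50² + 13.80²) = 68.90 Ω
I = V/|Z| = 40.93 mA
V_L = I·|Z_L| = 0.04093 × 3.156 = 0.1292 V

0.1292 V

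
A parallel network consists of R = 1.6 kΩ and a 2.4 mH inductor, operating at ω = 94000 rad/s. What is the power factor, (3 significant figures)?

0.140

X_L = ωL = 226 Ω
Parallel: admittances add. Y = 1/R + 1/(jωL)
Y = (0.000625 − j0.00443) S
|Y| = 0.00448 S → |Z| = 1/|Y| = 223 Ω, ∠Z = −∠Y = 82.0°
cos φ = cos(82.0°) = 0.140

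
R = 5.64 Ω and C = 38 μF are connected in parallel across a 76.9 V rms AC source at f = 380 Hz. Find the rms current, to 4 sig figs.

15.32 A

ω = 2πf = 2388 rad/s
X_C = 1/(ωC) = 11.02 Ω
Parallel: admittances add. Y = 1/R + jωC
Y = (0.1773 + j0.09073) S
|Y| = 0.1992 S → |Z| = 1/|Y| = 5.021 Ω, ∠Z = −∠Y = -27.10°
I = V/|Z| = 76.9/5.021 = 15.32 A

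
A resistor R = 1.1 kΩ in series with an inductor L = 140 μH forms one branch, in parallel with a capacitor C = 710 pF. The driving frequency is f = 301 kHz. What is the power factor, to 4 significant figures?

0.6033

ω = 2πf = 1.891e+06 rad/s
X_L = ωL = 264.8 Ω
X_C = 1/(ωC) = 744.7 Ω
Branch 1 (R+jX_L): Z₁ = 1100 + j264.8 Ω, |Z₁| = 1131 Ω
Branch 2 (−jX_C): Z₂ = −j744.7 Ω
Parallel: Z = Z₁Z₂/(Z₁+Z₂), |Z| = 702.1 Ω, ∠Z = -52.89°
cos φ = cos(-52.89°) = 0.6033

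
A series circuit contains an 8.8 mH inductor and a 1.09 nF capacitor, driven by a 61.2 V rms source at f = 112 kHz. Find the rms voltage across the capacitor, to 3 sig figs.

16.3 V

ω = 2πf = 703700 rad/s
X_L = ωL = 6190 Ω
X_C = 1/(ωC) = 1300 Ω
Net reactance X = X_L − X_C = 4890 Ω
Z = j4890 Ω
|Z| = √(0² + 4890²) = 4890 Ω
I = V/|Z| = 12.5 mA
V_C = I·|Z_C| = 0.0125 × 1300 = 16.3 V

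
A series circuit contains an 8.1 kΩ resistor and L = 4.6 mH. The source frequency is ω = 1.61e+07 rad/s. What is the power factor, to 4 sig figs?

X_L = ωL = 74060 Ω
Z = 8100 + j74060 Ω
|Z| = √(8100² + 74060²) = 74500 Ω
∠Z = arctan(74060/8100) = 83.76°
cos φ = cos(83.76°) = 0.1087

0.1087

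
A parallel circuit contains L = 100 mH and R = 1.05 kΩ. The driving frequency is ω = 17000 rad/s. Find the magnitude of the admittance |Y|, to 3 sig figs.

X_L = ωL = 1700 Ω
Parallel: admittances add. Y = 1/R + 1/(jωL)
Y = (0.000952 − j0.000588) S
|Y| = 0.00112 S → |Z| = 1/|Y| = 893 Ω, ∠Z = −∠Y = 31.7°

1.12 mS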